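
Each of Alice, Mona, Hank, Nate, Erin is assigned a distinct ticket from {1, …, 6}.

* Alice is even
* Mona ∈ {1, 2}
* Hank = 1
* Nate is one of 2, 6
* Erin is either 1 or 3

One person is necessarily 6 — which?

Hank's domain is down to {1}, so Hank = 1. So Mona, Erin can't be 1.
Erin has just one choice, so Erin = 3.
Mona has just one choice, so Mona = 2. Strike 2 from Alice, Nate.
So 6 goes to Nate.

Nate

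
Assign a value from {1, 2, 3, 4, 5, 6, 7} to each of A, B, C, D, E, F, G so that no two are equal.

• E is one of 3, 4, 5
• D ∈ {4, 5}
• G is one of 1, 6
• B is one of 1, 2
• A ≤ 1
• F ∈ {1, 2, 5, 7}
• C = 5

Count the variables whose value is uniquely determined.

A's domain is down to {1}, so A = 1. Remove 1 from B, F, G.
That leaves B = 2. Remove 2 from F.
C has just one choice, so C = 5. Strike 5 from D, E, F.
That leaves D = 4. Eliminate 4 elsewhere: E.
E's domain is down to {3}, so E = 3.
F's domain is down to {7}, so F = 7.
G has just one choice, so G = 6.
Every variable is fixed: A=1, B=2, C=5, D=4, E=3, F=7, G=6. That makes 7.

7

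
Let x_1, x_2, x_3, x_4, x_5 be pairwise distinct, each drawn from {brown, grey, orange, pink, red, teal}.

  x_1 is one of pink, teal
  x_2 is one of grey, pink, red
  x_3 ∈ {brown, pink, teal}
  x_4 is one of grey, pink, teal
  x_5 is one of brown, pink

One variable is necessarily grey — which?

Among the 5 variables, red fits only x_2 (and all 5 values in {brown, grey, pink, red, teal} must be used), so x_2 = red.
The 4 still-open variables together cover exactly {brown, grey, pink, teal} — 4 values for 4 variables — and grey appears only in x_4's list, so x_4 = grey.

x_4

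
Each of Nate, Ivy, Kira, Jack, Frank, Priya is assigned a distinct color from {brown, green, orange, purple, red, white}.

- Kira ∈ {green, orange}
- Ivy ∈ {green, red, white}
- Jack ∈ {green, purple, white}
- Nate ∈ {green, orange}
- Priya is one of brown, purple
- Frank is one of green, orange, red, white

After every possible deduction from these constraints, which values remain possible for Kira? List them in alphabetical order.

green, orange

Among the 6 variables, brown fits only Priya (and all 6 values in {brown, green, orange, purple, red, white} must be used), so Priya = brown.
The 5 still-open variables together cover exactly {green, orange, purple, red, white} — 5 values for 5 variables — and purple appears only in Jack's list, so Jack = purple.
Nate and Kira between them cover only {green, orange} — a naked pair. Remove those values from Ivy, Frank.
No further eliminations apply; Kira can still be any of green, orange.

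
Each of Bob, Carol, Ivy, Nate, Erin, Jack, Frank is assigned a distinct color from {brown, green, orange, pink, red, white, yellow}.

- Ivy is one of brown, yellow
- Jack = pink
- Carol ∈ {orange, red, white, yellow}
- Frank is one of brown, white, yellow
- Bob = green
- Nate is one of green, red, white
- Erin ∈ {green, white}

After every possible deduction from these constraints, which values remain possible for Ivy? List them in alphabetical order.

brown, yellow

Bob's domain is down to {green}, so Bob = green. Remove green from Nate, Erin.
Erin has just one choice, so Erin = white. Strike white from Carol, Nate, Frank.
That leaves Jack = pink.
Nate must be red (only option left). Eliminate red elsewhere: Carol.
The 3 still-open variables together cover exactly {brown, orange, yellow} — 3 values for 3 variables — and orange appears only in Carol's list, so Carol = orange.
No further eliminations apply; Ivy can still be any of brown, yellow.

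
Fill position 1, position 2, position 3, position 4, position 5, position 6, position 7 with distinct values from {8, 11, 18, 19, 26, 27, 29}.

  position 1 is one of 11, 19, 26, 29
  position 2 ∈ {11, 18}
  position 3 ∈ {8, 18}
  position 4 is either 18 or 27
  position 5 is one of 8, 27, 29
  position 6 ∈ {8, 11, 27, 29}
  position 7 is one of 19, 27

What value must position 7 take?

19

Among the 7 variables, 26 fits only position 1 (and all 7 values in {8, 11, 18, 19, 26, 27, 29} must be used), so position 1 = 26.
Among the 6 still-open variables, 19 fits only position 7 (and all 6 values in {8, 11, 18, 19, 27, 29} must be used), so position 7 = 19.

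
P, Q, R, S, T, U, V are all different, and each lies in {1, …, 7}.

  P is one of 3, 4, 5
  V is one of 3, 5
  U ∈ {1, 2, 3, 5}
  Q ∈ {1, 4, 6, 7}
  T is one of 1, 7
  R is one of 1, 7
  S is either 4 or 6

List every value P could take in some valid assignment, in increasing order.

The 7 variables together cover exactly {1, 2, 3, 4, 5, 6, 7} — 7 values for 7 variables — and 2 appears only in U's list, so U = 2.
The 2 variables R and T are confined to {1, 7}, which locks those values in; drop them from Q.
The 2 variables Q and S are confined to {4, 6}, which locks those values in; drop them from P.
No further eliminations apply; P can still be any of 3, 5.

3, 5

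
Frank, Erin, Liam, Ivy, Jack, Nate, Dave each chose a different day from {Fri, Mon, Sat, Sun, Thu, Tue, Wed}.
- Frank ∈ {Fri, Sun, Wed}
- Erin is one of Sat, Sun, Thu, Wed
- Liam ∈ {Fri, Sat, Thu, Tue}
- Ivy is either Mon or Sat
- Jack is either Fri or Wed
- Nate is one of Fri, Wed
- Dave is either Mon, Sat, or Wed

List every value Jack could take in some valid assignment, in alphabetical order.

The 7 variables draw from only 7 values {Fri, Mon, Sat, Sun, Thu, Tue, Wed}, so each is used; only Liam can be Tue, hence Liam = Tue.
The 6 still-open variables draw from only 6 values {Fri, Mon, Sat, Sun, Thu, Wed}, so each is used; only Erin can be Thu, hence Erin = Thu.
The 5 still-open variables draw from only 5 values {Fri, Mon, Sat, Sun, Wed}, so each is used; only Frank can be Sun, hence Frank = Sun.
Jack and Nate between them cover only {Fri, Wed} — a naked pair. Remove those values from Dave.
No further eliminations apply; Jack can still be any of Fri, Wed.

Fri, Wed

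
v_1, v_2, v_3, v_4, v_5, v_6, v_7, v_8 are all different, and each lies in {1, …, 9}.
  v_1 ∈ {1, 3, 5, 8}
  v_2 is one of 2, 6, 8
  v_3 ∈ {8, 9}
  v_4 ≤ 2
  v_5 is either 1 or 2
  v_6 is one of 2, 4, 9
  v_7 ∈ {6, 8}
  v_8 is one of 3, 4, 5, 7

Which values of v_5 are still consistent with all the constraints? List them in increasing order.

1, 2

The 2 variables v_4 and v_5 are confined to {1, 2}, which locks those values in; drop them from v_1, v_2, v_6.
v_2 and v_7 share exactly the 2 values {6, 8}; by pigeonhole those values go to them, so strike 6, 8 from v_1, v_3.
v_3 has just one choice, so v_3 = 9. Eliminate 9 elsewhere: v_6.
v_6's domain is down to {4}, so v_6 = 4. Remove 4 from v_8.
No further eliminations apply; v_5 can still be any of 1, 2.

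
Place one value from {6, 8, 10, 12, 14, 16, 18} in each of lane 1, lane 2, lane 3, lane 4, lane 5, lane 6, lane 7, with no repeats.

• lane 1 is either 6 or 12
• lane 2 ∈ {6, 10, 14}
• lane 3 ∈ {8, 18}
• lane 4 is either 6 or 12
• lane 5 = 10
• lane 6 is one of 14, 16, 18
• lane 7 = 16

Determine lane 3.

8

lane 5 has just one choice, so lane 5 = 10. Remove 10 from lane 2.
lane 7 must be 16 (only option left). So lane 6 can't be 16.
The 5 still-open variables draw from only 5 values {6, 8, 12, 14, 18}, so each is used; only lane 3 can be 8, hence lane 3 = 8.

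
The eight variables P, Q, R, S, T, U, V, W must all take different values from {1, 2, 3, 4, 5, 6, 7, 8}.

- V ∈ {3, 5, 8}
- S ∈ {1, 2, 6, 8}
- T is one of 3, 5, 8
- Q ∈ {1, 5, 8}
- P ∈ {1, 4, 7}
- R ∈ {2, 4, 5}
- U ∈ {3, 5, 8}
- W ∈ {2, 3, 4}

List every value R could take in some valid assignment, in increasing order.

2, 4

The 8 variables draw from only 8 values {1, 2, 3, 4, 5, 6, 7, 8}, so each is used; only S can be 6, hence S = 6.
Among the 7 still-open variables, 7 fits only P (and all 7 values in {1, 2, 3, 4, 5, 7, 8} must be used), so P = 7.
The 6 still-open variables draw from only 6 values {1, 2, 3, 4, 5, 8}, so each is used; only Q can be 1, hence Q = 1.
T, U, V share exactly the 3 values {3, 5, 8}; by pigeonhole those values go to them, so strike 3, 5, 8 from R, W.
No further eliminations apply; R can still be any of 2, 4.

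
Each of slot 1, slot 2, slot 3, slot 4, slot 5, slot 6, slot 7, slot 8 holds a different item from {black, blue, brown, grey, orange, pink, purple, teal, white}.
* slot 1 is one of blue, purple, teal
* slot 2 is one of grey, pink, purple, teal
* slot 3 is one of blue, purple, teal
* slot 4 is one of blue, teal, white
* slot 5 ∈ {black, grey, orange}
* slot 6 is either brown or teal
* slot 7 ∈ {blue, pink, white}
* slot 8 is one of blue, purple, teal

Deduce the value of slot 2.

grey

slot 1, slot 3, slot 8 share exactly the 3 values {blue, purple, teal}; by pigeonhole those values go to them, so strike blue, purple, teal from slot 2, slot 4, slot 6, slot 7.
That leaves slot 4 = white. Strike white from slot 7.
slot 6 has just one choice, so slot 6 = brown.
slot 7 has just one choice, so slot 7 = pink. So slot 2 can't be pink.
So slot 2 = grey.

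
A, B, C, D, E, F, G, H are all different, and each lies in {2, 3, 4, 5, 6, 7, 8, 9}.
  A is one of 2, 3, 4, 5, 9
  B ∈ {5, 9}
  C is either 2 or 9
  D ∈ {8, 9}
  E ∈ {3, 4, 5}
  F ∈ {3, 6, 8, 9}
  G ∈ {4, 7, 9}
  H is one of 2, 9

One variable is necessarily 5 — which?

Among the 8 variables, 6 fits only F (and all 8 values in {2, 3, 4, 5, 6, 7, 8, 9} must be used), so F = 6.
The 7 still-open variables draw from only 7 values {2, 3, 4, 5, 7, 8, 9}, so each is used; only G can be 7, hence G = 7.
The 6 still-open variables together cover exactly {2, 3, 4, 5, 8, 9} — 6 values for 6 variables — and 8 appears only in D's list, so D = 8.
C and H between them cover only {2, 9} — a naked pair. Remove those values from A, B.
So 5 goes to B.

B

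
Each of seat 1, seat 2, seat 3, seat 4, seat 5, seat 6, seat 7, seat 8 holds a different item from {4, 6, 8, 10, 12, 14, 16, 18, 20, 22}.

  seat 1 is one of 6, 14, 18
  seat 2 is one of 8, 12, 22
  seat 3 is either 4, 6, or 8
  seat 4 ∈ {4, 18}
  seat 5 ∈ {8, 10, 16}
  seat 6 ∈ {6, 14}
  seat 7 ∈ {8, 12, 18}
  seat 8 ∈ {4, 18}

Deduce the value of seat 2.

22

seat 4 and seat 8 between them cover only {4, 18} — a naked pair. Remove those values from seat 1, seat 3, seat 7.
The 2 variables seat 1 and seat 6 are confined to {6, 14}, which locks those values in; drop them from seat 3.
seat 3's domain is down to {8}, so seat 3 = 8. Remove 8 from seat 2, seat 5, seat 7.
That leaves seat 7 = 12. So seat 2 can't be 12.
So seat 2 = 22.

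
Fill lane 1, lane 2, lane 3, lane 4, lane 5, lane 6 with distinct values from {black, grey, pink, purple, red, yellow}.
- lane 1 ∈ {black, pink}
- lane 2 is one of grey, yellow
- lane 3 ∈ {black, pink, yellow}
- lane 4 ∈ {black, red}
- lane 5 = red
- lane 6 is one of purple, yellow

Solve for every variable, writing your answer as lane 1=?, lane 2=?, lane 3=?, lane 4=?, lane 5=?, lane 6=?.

lane 5 has just one choice, so lane 5 = red. So lane 4 can't be red.
lane 4 has just one choice, so lane 4 = black. So lane 1, lane 3 can't be black.
That leaves lane 1 = pink. Remove pink from lane 3.
lane 3 must be yellow (only option left). Eliminate yellow elsewhere: lane 2, lane 6.
lane 6's domain is down to {purple}, so lane 6 = purple.
lane 2's domain is down to {grey}, so lane 2 = grey.

lane 1=pink, lane 2=grey, lane 3=yellow, lane 4=black, lane 5=red, lane 6=purple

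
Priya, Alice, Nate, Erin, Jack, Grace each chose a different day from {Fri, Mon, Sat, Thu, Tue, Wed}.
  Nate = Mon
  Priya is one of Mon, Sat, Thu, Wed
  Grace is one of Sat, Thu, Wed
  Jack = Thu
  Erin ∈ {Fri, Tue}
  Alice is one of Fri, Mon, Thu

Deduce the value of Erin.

Nate's domain is down to {Mon}, so Nate = Mon. So Priya, Alice can't be Mon.
That leaves Jack = Thu. Remove Thu from Priya, Alice, Grace.
Alice must be Fri (only option left). Eliminate Fri elsewhere: Erin.
So Erin = Tue.

Tue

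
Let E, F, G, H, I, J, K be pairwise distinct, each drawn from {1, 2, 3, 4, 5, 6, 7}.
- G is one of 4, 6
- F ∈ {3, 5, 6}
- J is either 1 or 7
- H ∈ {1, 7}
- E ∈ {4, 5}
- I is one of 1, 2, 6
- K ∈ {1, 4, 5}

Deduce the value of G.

6

Among the 7 variables, 2 fits only I (and all 7 values in {1, 2, 3, 4, 5, 6, 7} must be used), so I = 2.
Among the 6 still-open variables, 3 fits only F (and all 6 values in {1, 3, 4, 5, 6, 7} must be used), so F = 3.
Among the 5 still-open variables, 6 fits only G (and all 5 values in {1, 4, 5, 6, 7} must be used), so G = 6.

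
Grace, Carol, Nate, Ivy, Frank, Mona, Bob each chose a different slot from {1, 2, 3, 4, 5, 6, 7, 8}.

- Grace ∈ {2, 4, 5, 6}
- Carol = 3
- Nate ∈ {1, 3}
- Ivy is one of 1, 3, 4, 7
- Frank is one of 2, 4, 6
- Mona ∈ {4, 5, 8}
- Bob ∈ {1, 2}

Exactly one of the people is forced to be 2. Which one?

Bob

Carol has just one choice, so Carol = 3. Strike 3 from Nate, Ivy.
Nate has just one choice, so Nate = 1. Eliminate 1 elsewhere: Ivy, Bob.
So 2 goes to Bob.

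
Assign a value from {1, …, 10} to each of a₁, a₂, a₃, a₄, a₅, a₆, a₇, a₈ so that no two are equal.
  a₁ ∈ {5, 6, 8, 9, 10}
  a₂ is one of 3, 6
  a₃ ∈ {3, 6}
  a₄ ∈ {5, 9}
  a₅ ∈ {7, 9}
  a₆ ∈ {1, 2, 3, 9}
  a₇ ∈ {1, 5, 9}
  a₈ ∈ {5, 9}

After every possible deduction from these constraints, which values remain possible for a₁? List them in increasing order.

8, 10

a₂ and a₃ share exactly the 2 values {3, 6}; by pigeonhole those values go to them, so strike 3, 6 from a₁, a₆.
a₄ and a₈ share exactly the 2 values {5, 9}; by pigeonhole those values go to them, so strike 5, 9 from a₁, a₅, a₆, a₇.
a₅'s domain is down to {7}, so a₅ = 7.
That leaves a₇ = 1. Remove 1 from a₆.
a₆ has just one choice, so a₆ = 2.
No further eliminations apply; a₁ can still be any of 8, 10.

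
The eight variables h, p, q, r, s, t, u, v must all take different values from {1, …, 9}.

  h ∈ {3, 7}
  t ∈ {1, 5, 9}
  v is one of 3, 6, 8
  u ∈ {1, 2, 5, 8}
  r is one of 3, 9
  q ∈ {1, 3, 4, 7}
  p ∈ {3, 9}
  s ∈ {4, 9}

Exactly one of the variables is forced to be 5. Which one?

t

p and r between them cover only {3, 9} — a naked pair. Remove those values from h, q, s, t, v.
That leaves h = 7. So q can't be 7.
s's domain is down to {4}, so s = 4. Remove 4 from q.
That leaves q = 1. Strike 1 from t, u.
So 5 goes to t.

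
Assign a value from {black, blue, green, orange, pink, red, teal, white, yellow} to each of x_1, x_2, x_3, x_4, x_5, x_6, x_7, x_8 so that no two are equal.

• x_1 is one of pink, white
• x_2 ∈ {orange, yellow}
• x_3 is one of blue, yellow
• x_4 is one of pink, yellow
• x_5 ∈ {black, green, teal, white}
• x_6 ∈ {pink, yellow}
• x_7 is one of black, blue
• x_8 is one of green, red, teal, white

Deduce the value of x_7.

The 2 variables x_4 and x_6 are confined to {pink, yellow}, which locks those values in; drop them from x_1, x_2, x_3.
x_1's domain is down to {white}, so x_1 = white. Eliminate white elsewhere: x_5, x_8.
x_2 must be orange (only option left).
x_3's domain is down to {blue}, so x_3 = blue. Remove blue from x_7.
So x_7 = black.

black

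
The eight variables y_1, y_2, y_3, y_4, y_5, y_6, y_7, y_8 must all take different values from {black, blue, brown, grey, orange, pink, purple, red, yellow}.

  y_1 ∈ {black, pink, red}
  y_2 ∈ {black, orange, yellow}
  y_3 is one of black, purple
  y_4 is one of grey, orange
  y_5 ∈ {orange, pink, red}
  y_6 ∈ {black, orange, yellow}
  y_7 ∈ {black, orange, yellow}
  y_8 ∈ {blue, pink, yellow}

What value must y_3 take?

purple

Among the 8 variables, blue fits only y_8 (and all 8 values in {black, blue, grey, orange, pink, purple, red, yellow} must be used), so y_8 = blue.
The 7 still-open variables together cover exactly {black, grey, orange, pink, purple, red, yellow} — 7 values for 7 variables — and grey appears only in y_4's list, so y_4 = grey.
The 6 still-open variables draw from only 6 values {black, orange, pink, purple, red, yellow}, so each is used; only y_3 can be purple, hence y_3 = purple.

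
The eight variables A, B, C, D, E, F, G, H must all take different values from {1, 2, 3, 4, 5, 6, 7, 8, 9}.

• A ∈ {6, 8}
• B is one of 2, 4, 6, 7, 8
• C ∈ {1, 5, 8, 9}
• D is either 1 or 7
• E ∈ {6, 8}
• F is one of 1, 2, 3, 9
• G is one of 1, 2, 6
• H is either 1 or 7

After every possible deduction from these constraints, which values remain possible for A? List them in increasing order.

A and E between them cover only {6, 8} — a naked pair. Remove those values from B, C, G.
D and H share exactly the 2 values {1, 7}; by pigeonhole those values go to them, so strike 1, 7 from B, C, F, G.
G must be 2 (only option left). So B, F can't be 2.
B's domain is down to {4}, so B = 4.
No further eliminations apply; A can still be any of 6, 8.

6, 8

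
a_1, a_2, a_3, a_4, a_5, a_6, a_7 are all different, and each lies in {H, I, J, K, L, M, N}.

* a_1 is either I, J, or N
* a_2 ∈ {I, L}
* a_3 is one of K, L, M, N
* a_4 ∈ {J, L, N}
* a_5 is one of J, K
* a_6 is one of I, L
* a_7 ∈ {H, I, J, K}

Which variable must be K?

Among the 7 variables, H fits only a_7 (and all 7 values in {H, I, J, K, L, M, N} must be used), so a_7 = H.
Among the 6 still-open variables, M fits only a_3 (and all 6 values in {I, J, K, L, M, N} must be used), so a_3 = M.
The 5 still-open variables draw from only 5 values {I, J, K, L, N}, so each is used; only a_5 can be K, hence a_5 = K.

a_5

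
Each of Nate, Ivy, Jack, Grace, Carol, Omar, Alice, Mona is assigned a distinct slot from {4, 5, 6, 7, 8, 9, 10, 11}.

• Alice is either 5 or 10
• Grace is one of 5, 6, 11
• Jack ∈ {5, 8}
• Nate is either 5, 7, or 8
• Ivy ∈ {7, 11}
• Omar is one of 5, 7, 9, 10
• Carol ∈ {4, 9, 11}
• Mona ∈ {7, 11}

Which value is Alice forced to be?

10

The 8 variables together cover exactly {4, 5, 6, 7, 8, 9, 10, 11} — 8 values for 8 variables — and 4 appears only in Carol's list, so Carol = 4.
The 7 still-open variables together cover exactly {5, 6, 7, 8, 9, 10, 11} — 7 values for 7 variables — and 6 appears only in Grace's list, so Grace = 6.
Among the 6 still-open variables, 9 fits only Omar (and all 6 values in {5, 7, 8, 9, 10, 11} must be used), so Omar = 9.
The 5 still-open variables draw from only 5 values {5, 7, 8, 10, 11}, so each is used; only Alice can be 10, hence Alice = 10.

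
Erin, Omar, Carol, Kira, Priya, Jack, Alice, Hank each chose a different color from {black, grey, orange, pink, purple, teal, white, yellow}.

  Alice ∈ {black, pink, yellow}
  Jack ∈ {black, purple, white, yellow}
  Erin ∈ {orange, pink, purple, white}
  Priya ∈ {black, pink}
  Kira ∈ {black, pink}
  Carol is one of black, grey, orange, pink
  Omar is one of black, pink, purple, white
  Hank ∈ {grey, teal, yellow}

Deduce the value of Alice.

Among the 8 variables, teal fits only Hank (and all 8 values in {black, grey, orange, pink, purple, teal, white, yellow} must be used), so Hank = teal.
The 7 still-open variables together cover exactly {black, grey, orange, pink, purple, white, yellow} — 7 values for 7 variables — and grey appears only in Carol's list, so Carol = grey.
Among the 6 still-open variables, orange fits only Erin (and all 6 values in {black, orange, pink, purple, white, yellow} must be used), so Erin = orange.
Kira and Priya between them cover only {black, pink} — a naked pair. Remove those values from Omar, Jack, Alice.
So Alice = yellow.

yellow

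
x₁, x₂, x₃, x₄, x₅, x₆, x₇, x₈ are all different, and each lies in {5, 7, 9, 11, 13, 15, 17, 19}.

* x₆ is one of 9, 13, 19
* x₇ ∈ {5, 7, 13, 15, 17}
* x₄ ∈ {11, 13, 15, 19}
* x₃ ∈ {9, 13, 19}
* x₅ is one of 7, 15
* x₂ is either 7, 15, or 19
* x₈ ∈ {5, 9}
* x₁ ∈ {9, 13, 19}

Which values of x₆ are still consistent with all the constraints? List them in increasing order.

9, 13, 19

Among the 8 variables, 11 fits only x₄ (and all 8 values in {5, 7, 9, 11, 13, 15, 17, 19} must be used), so x₄ = 11.
The 7 still-open variables together cover exactly {5, 7, 9, 13, 15, 17, 19} — 7 values for 7 variables — and 17 appears only in x₇'s list, so x₇ = 17.
The 6 still-open variables together cover exactly {5, 7, 9, 13, 15, 19} — 6 values for 6 variables — and 5 appears only in x₈'s list, so x₈ = 5.
x₁, x₃, x₆ share exactly the 3 values {9, 13, 19}; by pigeonhole those values go to them, so strike 9, 13, 19 from x₂.
No further eliminations apply; x₆ can still be any of 9, 13, 19.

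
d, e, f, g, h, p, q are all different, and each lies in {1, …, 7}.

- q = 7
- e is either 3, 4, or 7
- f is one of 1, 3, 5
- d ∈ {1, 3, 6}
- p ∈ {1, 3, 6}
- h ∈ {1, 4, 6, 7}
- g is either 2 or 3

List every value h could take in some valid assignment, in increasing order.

1, 4, 6

q must be 7 (only option left). Eliminate 7 elsewhere: e, h.
The 6 still-open variables together cover exactly {1, 2, 3, 4, 5, 6} — 6 values for 6 variables — and 2 appears only in g's list, so g = 2.
Among the 5 still-open variables, 5 fits only f (and all 5 values in {1, 3, 4, 5, 6} must be used), so f = 5.
No further eliminations apply; h can still be any of 1, 4, 6.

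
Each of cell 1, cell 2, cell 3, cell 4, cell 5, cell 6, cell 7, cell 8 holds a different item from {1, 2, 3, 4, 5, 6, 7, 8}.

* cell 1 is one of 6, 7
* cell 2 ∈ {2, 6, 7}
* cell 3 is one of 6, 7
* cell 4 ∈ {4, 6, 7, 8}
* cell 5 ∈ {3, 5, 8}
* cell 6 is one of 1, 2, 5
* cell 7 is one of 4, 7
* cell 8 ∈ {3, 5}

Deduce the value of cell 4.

8

Among the 8 variables, 1 fits only cell 6 (and all 8 values in {1, 2, 3, 4, 5, 6, 7, 8} must be used), so cell 6 = 1.
The 7 still-open variables together cover exactly {2, 3, 4, 5, 6, 7, 8} — 7 values for 7 variables — and 2 appears only in cell 2's list, so cell 2 = 2.
The 2 variables cell 1 and cell 3 are confined to {6, 7}, which locks those values in; drop them from cell 4, cell 7.
That leaves cell 7 = 4. Strike 4 from cell 4.
So cell 4 = 8.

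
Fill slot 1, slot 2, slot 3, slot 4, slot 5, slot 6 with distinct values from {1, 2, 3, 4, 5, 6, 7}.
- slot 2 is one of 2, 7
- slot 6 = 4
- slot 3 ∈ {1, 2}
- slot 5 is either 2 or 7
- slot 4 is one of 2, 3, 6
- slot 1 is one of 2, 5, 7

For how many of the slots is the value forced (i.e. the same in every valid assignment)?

slot 6 must be 4 (only option left).
The 2 variables slot 2 and slot 5 are confined to {2, 7}, which locks those values in; drop them from slot 1, slot 3, slot 4.
slot 1 has just one choice, so slot 1 = 5.
That leaves slot 3 = 1.
Determined: slot 1=5, slot 3=1, slot 6=4. The other slots each still have more than one consistent value. That makes 3.

3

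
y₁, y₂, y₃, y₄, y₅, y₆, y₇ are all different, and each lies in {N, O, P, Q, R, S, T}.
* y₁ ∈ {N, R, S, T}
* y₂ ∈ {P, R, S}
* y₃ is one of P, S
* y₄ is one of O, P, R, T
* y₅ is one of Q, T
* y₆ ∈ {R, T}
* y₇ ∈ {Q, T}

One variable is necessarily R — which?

The 7 variables draw from only 7 values {N, O, P, Q, R, S, T}, so each is used; only y₁ can be N, hence y₁ = N.
Among the 6 still-open variables, O fits only y₄ (and all 6 values in {O, P, Q, R, S, T} must be used), so y₄ = O.
The 2 variables y₅ and y₇ are confined to {Q, T}, which locks those values in; drop them from y₆.
So R goes to y₆.

y₆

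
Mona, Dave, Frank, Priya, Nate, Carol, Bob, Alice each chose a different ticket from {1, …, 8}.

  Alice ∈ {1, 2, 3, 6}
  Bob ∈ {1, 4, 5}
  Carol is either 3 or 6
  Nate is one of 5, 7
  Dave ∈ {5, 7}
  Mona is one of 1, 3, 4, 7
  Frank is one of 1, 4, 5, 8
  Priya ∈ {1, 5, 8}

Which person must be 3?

Mona

The 8 variables together cover exactly {1, 2, 3, 4, 5, 6, 7, 8} — 8 values for 8 variables — and 2 appears only in Alice's list, so Alice = 2.
The 7 still-open variables draw from only 7 values {1, 3, 4, 5, 6, 7, 8}, so each is used; only Carol can be 6, hence Carol = 6.
The 6 still-open variables draw from only 6 values {1, 3, 4, 5, 7, 8}, so each is used; only Mona can be 3, hence Mona = 3.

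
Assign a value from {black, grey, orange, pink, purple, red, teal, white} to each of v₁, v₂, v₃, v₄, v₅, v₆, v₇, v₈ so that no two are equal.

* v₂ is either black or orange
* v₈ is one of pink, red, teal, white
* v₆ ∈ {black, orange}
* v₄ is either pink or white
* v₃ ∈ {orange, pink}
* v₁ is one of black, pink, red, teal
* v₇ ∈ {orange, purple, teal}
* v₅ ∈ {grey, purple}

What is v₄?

The 8 variables together cover exactly {black, grey, orange, pink, purple, red, teal, white} — 8 values for 8 variables — and grey appears only in v₅'s list, so v₅ = grey.
The 7 still-open variables together cover exactly {black, orange, pink, purple, red, teal, white} — 7 values for 7 variables — and purple appears only in v₇'s list, so v₇ = purple.
v₂ and v₆ share exactly the 2 values {black, orange}; by pigeonhole those values go to them, so strike black, orange from v₁, v₃.
v₃ has just one choice, so v₃ = pink. Eliminate pink elsewhere: v₁, v₄, v₈.
So v₄ = white.

white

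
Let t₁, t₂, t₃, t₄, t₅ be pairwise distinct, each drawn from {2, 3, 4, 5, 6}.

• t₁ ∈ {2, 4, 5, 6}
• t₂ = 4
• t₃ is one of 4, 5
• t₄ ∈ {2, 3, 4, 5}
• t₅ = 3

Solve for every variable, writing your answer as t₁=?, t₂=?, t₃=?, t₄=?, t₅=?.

t₁=6, t₂=4, t₃=5, t₄=2, t₅=3

t₂'s domain is down to {4}, so t₂ = 4. So t₁, t₃, t₄ can't be 4.
That leaves t₃ = 5. Remove 5 from t₁, t₄.
t₅'s domain is down to {3}, so t₅ = 3. Strike 3 from t₄.
t₄ must be 2 (only option left). Eliminate 2 elsewhere: t₁.
That leaves t₁ = 6.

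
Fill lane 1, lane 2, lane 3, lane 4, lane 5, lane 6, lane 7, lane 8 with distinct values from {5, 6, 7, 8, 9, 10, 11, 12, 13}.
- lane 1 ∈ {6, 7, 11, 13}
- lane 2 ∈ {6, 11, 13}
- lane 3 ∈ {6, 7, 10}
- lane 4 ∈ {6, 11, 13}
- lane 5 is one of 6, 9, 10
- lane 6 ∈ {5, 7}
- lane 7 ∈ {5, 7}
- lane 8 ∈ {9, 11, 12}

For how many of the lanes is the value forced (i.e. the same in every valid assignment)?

3

The 8 variables together cover exactly {5, 6, 7, 9, 10, 11, 12, 13} — 8 values for 8 variables — and 12 appears only in lane 8's list, so lane 8 = 12.
The 7 still-open variables draw from only 7 values {5, 6, 7, 9, 10, 11, 13}, so each is used; only lane 5 can be 9, hence lane 5 = 9.
The 6 still-open variables draw from only 6 values {5, 6, 7, 10, 11, 13}, so each is used; only lane 3 can be 10, hence lane 3 = 10.
lane 6 and lane 7 share exactly the 2 values {5, 7}; by pigeonhole those values go to them, so strike 5, 7 from lane 1.
Determined: lane 3=10, lane 5=9, lane 8=12. The other lanes each still have more than one consistent value. That makes 3.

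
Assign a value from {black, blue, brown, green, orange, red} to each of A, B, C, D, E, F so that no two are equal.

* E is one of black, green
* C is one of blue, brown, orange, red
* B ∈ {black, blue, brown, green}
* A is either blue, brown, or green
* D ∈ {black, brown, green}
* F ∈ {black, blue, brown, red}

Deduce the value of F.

The 6 variables draw from only 6 values {black, blue, brown, green, orange, red}, so each is used; only C can be orange, hence C = orange.
The 5 still-open variables draw from only 5 values {black, blue, brown, green, red}, so each is used; only F can be red, hence F = red.

red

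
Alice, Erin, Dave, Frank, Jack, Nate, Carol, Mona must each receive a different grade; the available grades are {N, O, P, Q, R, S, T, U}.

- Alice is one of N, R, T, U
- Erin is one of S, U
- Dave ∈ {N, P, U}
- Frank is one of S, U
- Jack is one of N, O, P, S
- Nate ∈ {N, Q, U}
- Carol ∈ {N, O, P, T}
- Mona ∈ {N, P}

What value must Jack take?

The 8 variables together cover exactly {N, O, P, Q, R, S, T, U} — 8 values for 8 variables — and Q appears only in Nate's list, so Nate = Q.
The 7 still-open variables together cover exactly {N, O, P, R, S, T, U} — 7 values for 7 variables — and R appears only in Alice's list, so Alice = R.
Among the 6 still-open variables, T fits only Carol (and all 6 values in {N, O, P, S, T, U} must be used), so Carol = T.
The 5 still-open variables draw from only 5 values {N, O, P, S, U}, so each is used; only Jack can be O, hence Jack = O.

O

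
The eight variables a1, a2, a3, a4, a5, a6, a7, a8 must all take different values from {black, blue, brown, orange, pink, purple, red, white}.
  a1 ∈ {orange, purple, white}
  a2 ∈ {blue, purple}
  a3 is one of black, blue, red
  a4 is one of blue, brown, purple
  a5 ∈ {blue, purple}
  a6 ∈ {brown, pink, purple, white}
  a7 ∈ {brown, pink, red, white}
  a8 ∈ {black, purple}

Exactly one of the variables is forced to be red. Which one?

a3

Among the 8 variables, orange fits only a1 (and all 8 values in {black, blue, brown, orange, pink, purple, red, white} must be used), so a1 = orange.
a2 and a5 between them cover only {blue, purple} — a naked pair. Remove those values from a3, a4, a6, a8.
a4 has just one choice, so a4 = brown. Eliminate brown elsewhere: a6, a7.
a8's domain is down to {black}, so a8 = black. Remove black from a3.
So red goes to a3.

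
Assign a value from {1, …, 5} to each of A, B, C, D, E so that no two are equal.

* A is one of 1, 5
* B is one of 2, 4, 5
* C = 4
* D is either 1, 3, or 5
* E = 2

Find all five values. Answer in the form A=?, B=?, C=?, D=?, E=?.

C's domain is down to {4}, so C = 4. Eliminate 4 elsewhere: B.
E must be 2 (only option left). Eliminate 2 elsewhere: B.
B has just one choice, so B = 5. So A, D can't be 5.
A's domain is down to {1}, so A = 1. So D can't be 1.
That leaves D = 3.

A=1, B=5, C=4, D=3, E=2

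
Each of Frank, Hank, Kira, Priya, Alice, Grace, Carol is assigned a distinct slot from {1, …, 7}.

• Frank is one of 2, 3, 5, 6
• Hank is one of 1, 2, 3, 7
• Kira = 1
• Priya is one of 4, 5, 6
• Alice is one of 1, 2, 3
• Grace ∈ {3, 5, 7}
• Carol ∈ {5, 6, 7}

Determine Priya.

4

Kira has just one choice, so Kira = 1. So Hank, Alice can't be 1.
The 6 still-open variables together cover exactly {2, 3, 4, 5, 6, 7} — 6 values for 6 variables — and 4 appears only in Priya's list, so Priya = 4.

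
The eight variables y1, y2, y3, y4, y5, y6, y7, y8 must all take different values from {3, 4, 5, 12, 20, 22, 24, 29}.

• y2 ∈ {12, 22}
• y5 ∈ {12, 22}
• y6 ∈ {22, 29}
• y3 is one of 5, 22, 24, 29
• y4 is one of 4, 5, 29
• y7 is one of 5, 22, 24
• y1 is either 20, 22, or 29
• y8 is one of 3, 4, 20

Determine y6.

The 8 variables draw from only 8 values {3, 4, 5, 12, 20, 22, 24, 29}, so each is used; only y8 can be 3, hence y8 = 3.
The 7 still-open variables together cover exactly {4, 5, 12, 20, 22, 24, 29} — 7 values for 7 variables — and 4 appears only in y4's list, so y4 = 4.
Among the 6 still-open variables, 20 fits only y1 (and all 6 values in {5, 12, 20, 22, 24, 29} must be used), so y1 = 20.
The 2 variables y2 and y5 are confined to {12, 22}, which locks those values in; drop them from y3, y6, y7.
So y6 = 29.

29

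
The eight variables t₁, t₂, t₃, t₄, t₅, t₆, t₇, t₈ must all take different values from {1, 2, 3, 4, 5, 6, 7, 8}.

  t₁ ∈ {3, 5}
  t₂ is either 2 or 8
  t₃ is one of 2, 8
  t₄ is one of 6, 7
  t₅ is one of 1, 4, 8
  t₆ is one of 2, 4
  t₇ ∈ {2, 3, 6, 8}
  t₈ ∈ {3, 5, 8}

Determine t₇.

The 8 variables draw from only 8 values {1, 2, 3, 4, 5, 6, 7, 8}, so each is used; only t₅ can be 1, hence t₅ = 1.
The 7 still-open variables together cover exactly {2, 3, 4, 5, 6, 7, 8} — 7 values for 7 variables — and 4 appears only in t₆'s list, so t₆ = 4.
The 6 still-open variables together cover exactly {2, 3, 5, 6, 7, 8} — 6 values for 6 variables — and 7 appears only in t₄'s list, so t₄ = 7.
The 5 still-open variables draw from only 5 values {2, 3, 5, 6, 8}, so each is used; only t₇ can be 6, hence t₇ = 6.

6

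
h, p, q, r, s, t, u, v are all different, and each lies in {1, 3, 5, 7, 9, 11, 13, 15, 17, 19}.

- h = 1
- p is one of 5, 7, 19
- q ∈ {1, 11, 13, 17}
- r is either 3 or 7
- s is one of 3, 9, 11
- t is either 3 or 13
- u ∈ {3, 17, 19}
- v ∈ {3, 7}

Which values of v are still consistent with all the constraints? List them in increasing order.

h has just one choice, so h = 1. Eliminate 1 elsewhere: q.
r and v between them cover only {3, 7} — a naked pair. Remove those values from p, s, t, u.
That leaves t = 13. So q can't be 13.
No further eliminations apply; v can still be any of 3, 7.

3, 7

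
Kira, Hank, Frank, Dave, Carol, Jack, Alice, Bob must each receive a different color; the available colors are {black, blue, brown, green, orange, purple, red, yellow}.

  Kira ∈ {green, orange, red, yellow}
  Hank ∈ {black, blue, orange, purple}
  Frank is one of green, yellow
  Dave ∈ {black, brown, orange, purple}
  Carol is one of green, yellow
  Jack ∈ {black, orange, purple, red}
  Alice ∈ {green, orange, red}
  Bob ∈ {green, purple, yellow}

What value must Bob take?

purple

The 8 variables together cover exactly {black, blue, brown, green, orange, purple, red, yellow} — 8 values for 8 variables — and blue appears only in Hank's list, so Hank = blue.
The 7 still-open variables draw from only 7 values {black, brown, green, orange, purple, red, yellow}, so each is used; only Dave can be brown, hence Dave = brown.
Among the 6 still-open variables, black fits only Jack (and all 6 values in {black, green, orange, purple, red, yellow} must be used), so Jack = black.
Among the 5 still-open variables, purple fits only Bob (and all 5 values in {green, orange, purple, red, yellow} must be used), so Bob = purple.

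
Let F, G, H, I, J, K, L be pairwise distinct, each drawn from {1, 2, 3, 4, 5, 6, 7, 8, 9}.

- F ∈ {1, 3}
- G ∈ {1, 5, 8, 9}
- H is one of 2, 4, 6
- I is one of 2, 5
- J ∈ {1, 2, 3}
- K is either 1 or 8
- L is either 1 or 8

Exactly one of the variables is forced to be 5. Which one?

The 2 variables K and L are confined to {1, 8}, which locks those values in; drop them from F, G, J.
F's domain is down to {3}, so F = 3. So J can't be 3.
That leaves J = 2. So H, I can't be 2.
So 5 goes to I.

I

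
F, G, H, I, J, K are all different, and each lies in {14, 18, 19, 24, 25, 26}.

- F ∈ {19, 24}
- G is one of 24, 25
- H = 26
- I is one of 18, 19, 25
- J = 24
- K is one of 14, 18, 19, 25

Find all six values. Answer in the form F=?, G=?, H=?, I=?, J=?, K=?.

H's domain is down to {26}, so H = 26.
J has just one choice, so J = 24. Remove 24 from F, G.
F must be 19 (only option left). Remove 19 from I, K.
G has just one choice, so G = 25. Eliminate 25 elsewhere: I, K.
I has just one choice, so I = 18. Eliminate 18 elsewhere: K.
That leaves K = 14.

F=19, G=25, H=26, I=18, J=24, K=14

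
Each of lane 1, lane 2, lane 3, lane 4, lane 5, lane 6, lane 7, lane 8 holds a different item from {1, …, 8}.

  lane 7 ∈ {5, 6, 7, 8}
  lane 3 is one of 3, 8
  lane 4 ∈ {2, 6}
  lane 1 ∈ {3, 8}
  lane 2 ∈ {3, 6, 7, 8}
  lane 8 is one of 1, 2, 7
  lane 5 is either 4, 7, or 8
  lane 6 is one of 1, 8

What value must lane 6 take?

The 8 variables together cover exactly {1, 2, 3, 4, 5, 6, 7, 8} — 8 values for 8 variables — and 4 appears only in lane 5's list, so lane 5 = 4.
The 7 still-open variables together cover exactly {1, 2, 3, 5, 6, 7, 8} — 7 values for 7 variables — and 5 appears only in lane 7's list, so lane 7 = 5.
lane 1 and lane 3 between them cover only {3, 8} — a naked pair. Remove those values from lane 2, lane 6.
So lane 6 = 1.

1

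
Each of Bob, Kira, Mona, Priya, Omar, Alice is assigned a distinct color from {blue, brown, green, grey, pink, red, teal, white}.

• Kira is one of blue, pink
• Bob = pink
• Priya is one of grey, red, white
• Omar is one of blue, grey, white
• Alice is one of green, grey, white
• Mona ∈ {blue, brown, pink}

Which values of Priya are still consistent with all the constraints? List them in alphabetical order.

Bob must be pink (only option left). Eliminate pink elsewhere: Kira, Mona.
Kira has just one choice, so Kira = blue. Strike blue from Mona, Omar.
Mona's domain is down to {brown}, so Mona = brown.
No further eliminations apply; Priya can still be any of grey, red, white.

grey, red, white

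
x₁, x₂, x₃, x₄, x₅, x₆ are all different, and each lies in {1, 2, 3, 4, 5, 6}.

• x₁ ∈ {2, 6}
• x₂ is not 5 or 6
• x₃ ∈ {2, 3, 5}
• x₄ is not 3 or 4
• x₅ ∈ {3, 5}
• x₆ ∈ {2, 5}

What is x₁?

The 6 variables draw from only 6 values {1, 2, 3, 4, 5, 6}, so each is used; only x₂ can be 4, hence x₂ = 4.
The 5 still-open variables draw from only 5 values {1, 2, 3, 5, 6}, so each is used; only x₄ can be 1, hence x₄ = 1.
Among the 4 still-open variables, 6 fits only x₁ (and all 4 values in {2, 3, 5, 6} must be used), so x₁ = 6.

6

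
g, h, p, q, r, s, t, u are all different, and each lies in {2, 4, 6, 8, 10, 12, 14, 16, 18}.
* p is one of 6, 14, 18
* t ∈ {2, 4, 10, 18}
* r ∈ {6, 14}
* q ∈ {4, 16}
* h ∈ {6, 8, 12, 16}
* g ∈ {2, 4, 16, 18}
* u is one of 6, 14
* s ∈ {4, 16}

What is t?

q and s share exactly the 2 values {4, 16}; by pigeonhole those values go to them, so strike 4, 16 from g, h, t.
r and u between them cover only {6, 14} — a naked pair. Remove those values from h, p.
p's domain is down to {18}, so p = 18. Remove 18 from g, t.
g must be 2 (only option left). So t can't be 2.
So t = 10.

10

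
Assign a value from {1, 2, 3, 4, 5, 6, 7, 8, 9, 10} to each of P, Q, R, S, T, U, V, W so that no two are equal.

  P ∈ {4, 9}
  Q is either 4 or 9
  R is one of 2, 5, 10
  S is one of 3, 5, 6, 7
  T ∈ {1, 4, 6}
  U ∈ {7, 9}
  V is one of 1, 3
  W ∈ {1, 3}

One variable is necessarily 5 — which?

S

The 2 variables P and Q are confined to {4, 9}, which locks those values in; drop them from T, U.
U has just one choice, so U = 7. So S can't be 7.
V and W share exactly the 2 values {1, 3}; by pigeonhole those values go to them, so strike 1, 3 from S, T.
T has just one choice, so T = 6. Remove 6 from S.
So 5 goes to S.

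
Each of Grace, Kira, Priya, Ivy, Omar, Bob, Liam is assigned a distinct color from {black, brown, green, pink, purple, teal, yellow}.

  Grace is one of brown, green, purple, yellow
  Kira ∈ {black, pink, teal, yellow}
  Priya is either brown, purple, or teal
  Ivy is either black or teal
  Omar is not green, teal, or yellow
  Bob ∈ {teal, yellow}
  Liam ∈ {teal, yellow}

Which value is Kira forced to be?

pink

The 7 variables draw from only 7 values {black, brown, green, pink, purple, teal, yellow}, so each is used; only Grace can be green, hence Grace = green.
Bob and Liam share exactly the 2 values {teal, yellow}; by pigeonhole those values go to them, so strike teal, yellow from Kira, Priya, Ivy.
That leaves Ivy = black. Eliminate black elsewhere: Kira, Omar.
So Kira = pink.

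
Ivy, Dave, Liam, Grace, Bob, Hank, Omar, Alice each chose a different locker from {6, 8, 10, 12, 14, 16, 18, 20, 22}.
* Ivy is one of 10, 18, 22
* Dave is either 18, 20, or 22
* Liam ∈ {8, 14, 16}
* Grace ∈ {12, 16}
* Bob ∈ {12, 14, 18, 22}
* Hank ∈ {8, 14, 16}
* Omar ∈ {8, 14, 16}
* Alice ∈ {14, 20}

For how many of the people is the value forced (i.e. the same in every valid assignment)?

3

The 8 variables draw from only 8 values {8, 10, 12, 14, 16, 18, 20, 22}, so each is used; only Ivy can be 10, hence Ivy = 10.
The 3 variables Liam, Hank, Omar are confined to {8, 14, 16}, which locks those values in; drop them from Grace, Bob, Alice.
Grace's domain is down to {12}, so Grace = 12. Remove 12 from Bob.
Alice's domain is down to {20}, so Alice = 20. So Dave can't be 20.
Determined: Ivy=10, Grace=12, Alice=20. The other people each still have more than one consistent value. That makes 3.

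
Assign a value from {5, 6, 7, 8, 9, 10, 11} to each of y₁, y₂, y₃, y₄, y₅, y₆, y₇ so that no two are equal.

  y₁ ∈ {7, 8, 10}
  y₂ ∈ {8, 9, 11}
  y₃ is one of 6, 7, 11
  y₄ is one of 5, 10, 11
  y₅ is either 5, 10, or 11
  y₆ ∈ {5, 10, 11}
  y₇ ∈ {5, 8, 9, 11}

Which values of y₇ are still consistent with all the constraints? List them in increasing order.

8, 9

The 7 variables together cover exactly {5, 6, 7, 8, 9, 10, 11} — 7 values for 7 variables — and 6 appears only in y₃'s list, so y₃ = 6.
The 6 still-open variables draw from only 6 values {5, 7, 8, 9, 10, 11}, so each is used; only y₁ can be 7, hence y₁ = 7.
y₄, y₅, y₆ between them cover only {5, 10, 11} — a naked triple. Remove those values from y₂, y₇.
No further eliminations apply; y₇ can still be any of 8, 9.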